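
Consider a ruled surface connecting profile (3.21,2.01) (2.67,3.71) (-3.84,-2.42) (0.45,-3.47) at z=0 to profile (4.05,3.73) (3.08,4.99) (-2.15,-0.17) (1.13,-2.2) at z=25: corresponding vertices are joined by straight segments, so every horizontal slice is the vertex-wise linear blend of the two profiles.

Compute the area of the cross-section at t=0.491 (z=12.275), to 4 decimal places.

Area at t=0.491: 19.4754

Cross-section at t=0.491: each vertex is (1-t)·p0[i] + t·p1[i].
  v1: (1-0.491)·(3.21,2.01) + 0.491·(4.05,3.73) = (3.6224,2.8545)
  v2: (1-0.491)·(2.67,3.71) + 0.491·(3.08,4.99) = (2.8713,4.3385)
  v3: (1-0.491)·(-3.84,-2.42) + 0.491·(-2.15,-0.17) = (-3.0102,-1.3152)
  v4: (1-0.491)·(0.45,-3.47) + 0.491·(1.13,-2.2) = (0.7839,-2.8464)
Shoelace sum Σ(x_i·y_{i+1} − x_{i+1}·y_i):
  i=1: 3.6224·4.3385 − 2.8713·2.8545 = +7.5197 (running +7.5197)
  i=2: 2.8713·-1.3152 − -3.0102·4.3385 = +9.2832 (running +16.8029)
  i=3: -3.0102·-2.8464 − 0.7839·-1.3152 = +9.5994 (running +26.4023)
  i=4: 0.7839·2.8545 − 3.6224·-2.8464 = +12.5486 (running +38.9509)
Area = |Σ|/2 = |38.9509|/2 = 19.4754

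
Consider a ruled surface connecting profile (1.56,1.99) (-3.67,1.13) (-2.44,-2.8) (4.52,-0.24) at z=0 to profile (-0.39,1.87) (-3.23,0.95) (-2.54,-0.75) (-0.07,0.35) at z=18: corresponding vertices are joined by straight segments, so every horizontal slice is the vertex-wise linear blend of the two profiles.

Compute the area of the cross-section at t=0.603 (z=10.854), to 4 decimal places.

Area at t=0.603: 10.2831

Cross-section at t=0.603: each vertex is (1-t)·p0[i] + t·p1[i].
  v1: (1-0.603)·(1.56,1.99) + 0.603·(-0.39,1.87) = (0.3842,1.9176)
  v2: (1-0.603)·(-3.67,1.13) + 0.603·(-3.23,0.95) = (-3.4047,1.0215)
  v3: (1-0.603)·(-2.44,-2.8) + 0.603·(-2.54,-0.75) = (-2.5003,-1.5638)
  v4: (1-0.603)·(4.52,-0.24) + 0.603·(-0.07,0.35) = (1.7522,0.1158)
Shoelace sum Σ(x_i·y_{i+1} − x_{i+1}·y_i):
  i=1: 0.3842·1.0215 − -3.4047·1.9176 = +6.9213 (running +6.9213)
  i=2: -3.4047·-1.5638 − -2.5003·1.0215 = +7.8784 (running +14.7997)
  i=3: -2.5003·0.1158 − 1.7522·-1.5638 = +2.4508 (running +17.2505)
  i=4: 1.7522·1.9176 − 0.3842·0.1158 = +3.3157 (running +20.5661)
Area = |Σ|/2 = |20.5661|/2 = 10.2831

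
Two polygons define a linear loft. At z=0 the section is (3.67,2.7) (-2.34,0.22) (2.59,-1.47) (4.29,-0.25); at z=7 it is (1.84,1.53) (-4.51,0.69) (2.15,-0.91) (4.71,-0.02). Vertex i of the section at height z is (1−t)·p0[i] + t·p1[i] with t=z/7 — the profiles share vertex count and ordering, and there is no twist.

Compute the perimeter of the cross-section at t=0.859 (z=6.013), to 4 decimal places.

Perimeter at t=0.859: 18.7140

Cross-section at t=0.859: each vertex is (1-t)·p0[i] + t·p1[i].
  v1: (1-0.859)·(3.67,2.7) + 0.859·(1.84,1.53) = (2.0980,1.6950)
  v2: (1-0.859)·(-2.34,0.22) + 0.859·(-4.51,0.69) = (-4.2040,0.6237)
  v3: (1-0.859)·(2.59,-1.47) + 0.859·(2.15,-0.91) = (2.2120,-0.9890)
  v4: (1-0.859)·(4.29,-0.25) + 0.859·(4.71,-0.02) = (4.6508,-0.0524)
Perimeter = Σ |v_{i+1} − v_i|:
  edge 1→2: √(-6.3021² + -1.0712²) = 6.3925 (running 6.3925)
  edge 2→3: √(6.4161² + -1.6127²) = 6.6156 (running 13.0081)
  edge 3→4: √(2.4387² + 0.9365²) = 2.6124 (running 15.6205)
  edge 4→1: √(-2.5528² + 1.7474²) = 3.0935 (running 18.7140)
Perimeter = 18.7140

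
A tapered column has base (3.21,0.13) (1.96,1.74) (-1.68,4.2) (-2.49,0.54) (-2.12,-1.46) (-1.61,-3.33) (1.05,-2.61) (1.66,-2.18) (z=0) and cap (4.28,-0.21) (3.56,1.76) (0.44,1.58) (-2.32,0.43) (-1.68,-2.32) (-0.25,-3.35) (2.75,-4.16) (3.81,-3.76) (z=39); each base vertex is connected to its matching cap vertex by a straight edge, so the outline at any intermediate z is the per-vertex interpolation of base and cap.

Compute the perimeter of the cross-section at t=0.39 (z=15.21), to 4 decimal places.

Cross-section at t=0.39: each vertex is (1-t)·p0[i] + t·p1[i].
  v1: (1-0.39)·(3.21,0.13) + 0.39·(4.28,-0.21) = (3.6273,-0.0026)
  v2: (1-0.39)·(1.96,1.74) + 0.39·(3.56,1.76) = (2.5840,1.7478)
  v3: (1-0.39)·(-1.68,4.2) + 0.39·(0.44,1.58) = (-0.8532,3.1782)
  v4: (1-0.39)·(-2.49,0.54) + 0.39·(-2.32,0.43) = (-2.4237,0.4971)
  v5: (1-0.39)·(-2.12,-1.46) + 0.39·(-1.68,-2.32) = (-1.9484,-1.7954)
  v6: (1-0.39)·(-1.61,-3.33) + 0.39·(-0.25,-3.35) = (-1.0796,-3.3378)
  v7: (1-0.39)·(1.05,-2.61) + 0.39·(2.75,-4.16) = (1.7130,-3.2145)
  v8: (1-0.39)·(1.66,-2.18) + 0.39·(3.81,-3.76) = (2.4985,-2.7962)
Perimeter = Σ |v_{i+1} − v_i|:
  edge 1→2: √(-1.0433² + 1.7504²) = 2.0377 (running 2.0377)
  edge 2→3: √(-3.4372² + 1.4304²) = 3.7230 (running 5.7607)
  edge 3→4: √(-1.5705² + -2.6811²) = 3.1072 (running 8.8679)
  edge 4→5: √(0.4753² + -2.2925²) = 2.3413 (running 11.2092)
  edge 5→6: √(0.8688² + -1.5424²) = 1.7703 (running 12.9794)
  edge 6→7: √(2.7926² + 0.1233²) = 2.7953 (running 15.7747)
  edge 7→8: √(0.7855² + 0.4183²) = 0.8899 (running 16.6647)
  edge 8→1: √(1.1288² + 2.7936²) = 3.0130 (running 19.6777)
Perimeter = 19.6777

Perimeter at t=0.39: 19.6777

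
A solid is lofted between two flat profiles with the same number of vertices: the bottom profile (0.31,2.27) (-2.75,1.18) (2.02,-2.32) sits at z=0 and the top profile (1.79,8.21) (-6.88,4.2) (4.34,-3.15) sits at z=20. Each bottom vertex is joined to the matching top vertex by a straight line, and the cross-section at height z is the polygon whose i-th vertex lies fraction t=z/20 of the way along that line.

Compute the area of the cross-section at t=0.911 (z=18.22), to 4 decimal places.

Cross-section at t=0.911: each vertex is (1-t)·p0[i] + t·p1[i].
  v1: (1-0.911)·(0.31,2.27) + 0.911·(1.79,8.21) = (1.6583,7.6813)
  v2: (1-0.911)·(-2.75,1.18) + 0.911·(-6.88,4.2) = (-6.5124,3.9312)
  v3: (1-0.911)·(2.02,-2.32) + 0.911·(4.34,-3.15) = (4.1335,-3.0761)
Shoelace sum Σ(x_i·y_{i+1} − x_{i+1}·y_i):
  i=1: 1.6583·3.9312 − -6.5124·7.6813 = +56.5433 (running +56.5433)
  i=2: -6.5124·-3.0761 − 4.1335·3.9312 = +3.7833 (running +60.3266)
  i=3: 4.1335·7.6813 − 1.6583·-3.0761 = +36.8521 (running +97.1786)
Area = |Σ|/2 = |97.1786|/2 = 48.5893

Area at t=0.911: 48.5893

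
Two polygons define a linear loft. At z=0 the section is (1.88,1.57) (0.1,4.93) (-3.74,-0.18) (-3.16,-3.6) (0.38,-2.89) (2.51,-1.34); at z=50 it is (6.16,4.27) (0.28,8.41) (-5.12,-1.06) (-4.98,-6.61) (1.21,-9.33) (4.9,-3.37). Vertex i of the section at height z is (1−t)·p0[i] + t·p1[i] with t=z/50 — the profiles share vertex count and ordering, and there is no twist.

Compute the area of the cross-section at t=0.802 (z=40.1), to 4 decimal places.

Cross-section at t=0.802: each vertex is (1-t)·p0[i] + t·p1[i].
  v1: (1-0.802)·(1.88,1.57) + 0.802·(6.16,4.27) = (5.3126,3.7354)
  v2: (1-0.802)·(0.1,4.93) + 0.802·(0.28,8.41) = (0.2444,7.7210)
  v3: (1-0.802)·(-3.74,-0.18) + 0.802·(-5.12,-1.06) = (-4.8468,-0.8858)
  v4: (1-0.802)·(-3.16,-3.6) + 0.802·(-4.98,-6.61) = (-4.6196,-6.0140)
  v5: (1-0.802)·(0.38,-2.89) + 0.802·(1.21,-9.33) = (1.0457,-8.0549)
  v6: (1-0.802)·(2.51,-1.34) + 0.802·(4.9,-3.37) = (4.4268,-2.9681)
Shoelace sum Σ(x_i·y_{i+1} − x_{i+1}·y_i):
  i=1: 5.3126·7.7210 − 0.2444·3.7354 = +40.1053 (running +40.1053)
  i=2: 0.2444·-0.8858 − -4.8468·7.7210 = +37.2052 (running +77.3105)
  i=3: -4.8468·-6.0140 − -4.6196·-0.8858 = +25.0566 (running +102.3671)
  i=4: -4.6196·-8.0549 − 1.0457·-6.0140 = +43.4993 (running +145.8664)
  i=5: 1.0457·-2.9681 − 4.4268·-8.0549 = +32.5536 (running +178.4200)
  i=6: 4.4268·3.7354 − 5.3126·-2.9681 = +32.3038 (running +210.7238)
Area = |Σ|/2 = |210.7238|/2 = 105.3619

Area at t=0.802: 105.3619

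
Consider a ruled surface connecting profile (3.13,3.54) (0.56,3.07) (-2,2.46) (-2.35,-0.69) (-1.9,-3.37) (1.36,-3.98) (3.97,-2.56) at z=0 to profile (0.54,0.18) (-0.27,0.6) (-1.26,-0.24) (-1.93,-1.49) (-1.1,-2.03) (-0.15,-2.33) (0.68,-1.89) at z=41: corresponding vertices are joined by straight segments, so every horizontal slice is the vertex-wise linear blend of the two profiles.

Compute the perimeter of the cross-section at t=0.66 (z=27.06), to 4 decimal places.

Cross-section at t=0.66: each vertex is (1-t)·p0[i] + t·p1[i].
  v1: (1-0.66)·(3.13,3.54) + 0.66·(0.54,0.18) = (1.4206,1.3224)
  v2: (1-0.66)·(0.56,3.07) + 0.66·(-0.27,0.6) = (0.0122,1.4398)
  v3: (1-0.66)·(-2,2.46) + 0.66·(-1.26,-0.24) = (-1.5116,0.6780)
  v4: (1-0.66)·(-2.35,-0.69) + 0.66·(-1.93,-1.49) = (-2.0728,-1.2180)
  v5: (1-0.66)·(-1.9,-3.37) + 0.66·(-1.1,-2.03) = (-1.3720,-2.4856)
  v6: (1-0.66)·(1.36,-3.98) + 0.66·(-0.15,-2.33) = (0.3634,-2.8910)
  v7: (1-0.66)·(3.97,-2.56) + 0.66·(0.68,-1.89) = (1.7986,-2.1178)
Perimeter = Σ |v_{i+1} − v_i|:
  edge 1→2: √(-1.4084² + 0.1174²) = 1.4133 (running 1.4133)
  edge 2→3: √(-1.5238² + -0.7618²) = 1.7036 (running 3.1169)
  edge 3→4: √(-0.5612² + -1.8960²) = 1.9773 (running 5.0942)
  edge 4→5: √(0.7008² + -1.2676²) = 1.4484 (running 6.5426)
  edge 5→6: √(1.7354² + -0.4054²) = 1.7821 (running 8.3248)
  edge 6→7: √(1.4352² + 0.7732²) = 1.6302 (running 9.9550)
  edge 7→1: √(-0.3780² + 3.4402²) = 3.4609 (running 13.4159)
Perimeter = 13.4159

Perimeter at t=0.66: 13.4159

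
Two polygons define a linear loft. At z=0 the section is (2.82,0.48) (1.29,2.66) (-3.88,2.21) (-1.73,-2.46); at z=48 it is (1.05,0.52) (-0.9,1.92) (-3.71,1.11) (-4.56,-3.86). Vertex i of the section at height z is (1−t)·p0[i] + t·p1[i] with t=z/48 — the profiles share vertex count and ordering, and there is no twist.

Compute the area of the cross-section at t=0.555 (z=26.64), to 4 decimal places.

Area at t=0.555: 17.2774

Cross-section at t=0.555: each vertex is (1-t)·p0[i] + t·p1[i].
  v1: (1-0.555)·(2.82,0.48) + 0.555·(1.05,0.52) = (1.8376,0.5022)
  v2: (1-0.555)·(1.29,2.66) + 0.555·(-0.9,1.92) = (0.0745,2.2493)
  v3: (1-0.555)·(-3.88,2.21) + 0.555·(-3.71,1.11) = (-3.7856,1.5995)
  v4: (1-0.555)·(-1.73,-2.46) + 0.555·(-4.56,-3.86) = (-3.3007,-3.2370)
Shoelace sum Σ(x_i·y_{i+1} − x_{i+1}·y_i):
  i=1: 1.8376·2.2493 − 0.0745·0.5022 = +4.0960 (running +4.0960)
  i=2: 0.0745·1.5995 − -3.7856·2.2493 = +8.6343 (running +12.7303)
  i=3: -3.7856·-3.2370 − -3.3007·1.5995 = +17.5335 (running +30.2638)
  i=4: -3.3007·0.5022 − 1.8376·-3.2370 = +4.2909 (running +34.5547)
Area = |Σ|/2 = |34.5547|/2 = 17.2774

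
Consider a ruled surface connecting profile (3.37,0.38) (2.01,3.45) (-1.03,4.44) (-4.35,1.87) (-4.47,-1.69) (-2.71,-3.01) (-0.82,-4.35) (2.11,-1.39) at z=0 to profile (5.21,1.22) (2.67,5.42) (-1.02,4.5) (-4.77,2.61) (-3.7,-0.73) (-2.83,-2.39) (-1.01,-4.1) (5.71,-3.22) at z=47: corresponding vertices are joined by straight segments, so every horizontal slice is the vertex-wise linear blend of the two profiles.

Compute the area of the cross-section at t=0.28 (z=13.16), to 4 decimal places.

Area at t=0.28: 51.4013

Cross-section at t=0.28: each vertex is (1-t)·p0[i] + t·p1[i].
  v1: (1-0.28)·(3.37,0.38) + 0.28·(5.21,1.22) = (3.8852,0.6152)
  v2: (1-0.28)·(2.01,3.45) + 0.28·(2.67,5.42) = (2.1948,4.0016)
  v3: (1-0.28)·(-1.03,4.44) + 0.28·(-1.02,4.5) = (-1.0272,4.4568)
  v4: (1-0.28)·(-4.35,1.87) + 0.28·(-4.77,2.61) = (-4.4676,2.0772)
  v5: (1-0.28)·(-4.47,-1.69) + 0.28·(-3.7,-0.73) = (-4.2544,-1.4212)
  v6: (1-0.28)·(-2.71,-3.01) + 0.28·(-2.83,-2.39) = (-2.7436,-2.8364)
  v7: (1-0.28)·(-0.82,-4.35) + 0.28·(-1.01,-4.1) = (-0.8732,-4.2800)
  v8: (1-0.28)·(2.11,-1.39) + 0.28·(5.71,-3.22) = (3.1180,-1.9024)
Shoelace sum Σ(x_i·y_{i+1} − x_{i+1}·y_i):
  i=1: 3.8852·4.0016 − 2.1948·0.6152 = +14.1968 (running +14.1968)
  i=2: 2.1948·4.4568 − -1.0272·4.0016 = +13.8922 (running +28.0890)
  i=3: -1.0272·2.0772 − -4.4676·4.4568 = +17.7775 (running +45.8665)
  i=4: -4.4676·-1.4212 − -4.2544·2.0772 = +15.1866 (running +61.0531)
  i=5: -4.2544·-2.8364 − -2.7436·-1.4212 = +8.1680 (running +69.2211)
  i=6: -2.7436·-4.2800 − -0.8732·-2.8364 = +9.2659 (running +78.4869)
  i=7: -0.8732·-1.9024 − 3.1180·-4.2800 = +15.0062 (running +93.4932)
  i=8: 3.1180·0.6152 − 3.8852·-1.9024 = +9.3094 (running +102.8025)
Area = |Σ|/2 = |102.8025|/2 = 51.4013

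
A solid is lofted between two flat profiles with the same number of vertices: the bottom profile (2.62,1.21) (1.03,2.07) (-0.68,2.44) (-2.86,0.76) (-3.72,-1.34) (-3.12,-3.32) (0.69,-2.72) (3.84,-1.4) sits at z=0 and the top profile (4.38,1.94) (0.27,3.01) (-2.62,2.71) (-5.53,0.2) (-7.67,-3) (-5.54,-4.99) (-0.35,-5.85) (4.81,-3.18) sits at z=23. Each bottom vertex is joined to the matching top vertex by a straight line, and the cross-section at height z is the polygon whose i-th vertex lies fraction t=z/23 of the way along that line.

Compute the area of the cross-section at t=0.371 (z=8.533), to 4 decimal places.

Area at t=0.371: 44.7483

Cross-section at t=0.371: each vertex is (1-t)·p0[i] + t·p1[i].
  v1: (1-0.371)·(2.62,1.21) + 0.371·(4.38,1.94) = (3.2730,1.4808)
  v2: (1-0.371)·(1.03,2.07) + 0.371·(0.27,3.01) = (0.7480,2.4187)
  v3: (1-0.371)·(-0.68,2.44) + 0.371·(-2.62,2.71) = (-1.3997,2.5402)
  v4: (1-0.371)·(-2.86,0.76) + 0.371·(-5.53,0.2) = (-3.8506,0.5522)
  v5: (1-0.371)·(-3.72,-1.34) + 0.371·(-7.67,-3) = (-5.1854,-1.9559)
  v6: (1-0.371)·(-3.12,-3.32) + 0.371·(-5.54,-4.99) = (-4.0178,-3.9396)
  v7: (1-0.371)·(0.69,-2.72) + 0.371·(-0.35,-5.85) = (0.3042,-3.8812)
  v8: (1-0.371)·(3.84,-1.4) + 0.371·(4.81,-3.18) = (4.1999,-2.0604)
Shoelace sum Σ(x_i·y_{i+1} − x_{i+1}·y_i):
  i=1: 3.2730·2.4187 − 0.7480·1.4808 = +6.8087 (running +6.8087)
  i=2: 0.7480·2.5402 − -1.3997·2.4187 = +5.2858 (running +12.0945)
  i=3: -1.3997·0.5522 − -3.8506·2.5402 = +9.0081 (running +21.1026)
  i=4: -3.8506·-1.9559 − -5.1854·0.5522 = +10.3948 (running +31.4974)
  i=5: -5.1854·-3.9396 − -4.0178·-1.9559 = +12.5701 (running +44.0675)
  i=6: -4.0178·-3.8812 − 0.3042·-3.9396 = +16.7923 (running +60.8599)
  i=7: 0.3042·-2.0604 − 4.1999·-3.8812 = +15.6740 (running +76.5338)
  i=8: 4.1999·1.4808 − 3.2730·-2.0604 = +12.9628 (running +89.4967)
Area = |Σ|/2 = |89.4967|/2 = 44.7483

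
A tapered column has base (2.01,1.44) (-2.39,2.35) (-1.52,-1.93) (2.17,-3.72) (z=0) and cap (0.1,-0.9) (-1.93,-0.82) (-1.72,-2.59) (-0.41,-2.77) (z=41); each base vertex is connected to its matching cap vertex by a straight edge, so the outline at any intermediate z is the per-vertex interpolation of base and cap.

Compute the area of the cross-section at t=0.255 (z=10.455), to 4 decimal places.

Area at t=0.255: 13.3316

Cross-section at t=0.255: each vertex is (1-t)·p0[i] + t·p1[i].
  v1: (1-0.255)·(2.01,1.44) + 0.255·(0.1,-0.9) = (1.5229,0.8433)
  v2: (1-0.255)·(-2.39,2.35) + 0.255·(-1.93,-0.82) = (-2.2727,1.5416)
  v3: (1-0.255)·(-1.52,-1.93) + 0.255·(-1.72,-2.59) = (-1.5710,-2.0983)
  v4: (1-0.255)·(2.17,-3.72) + 0.255·(-0.41,-2.77) = (1.5121,-3.4778)
Shoelace sum Σ(x_i·y_{i+1} − x_{i+1}·y_i):
  i=1: 1.5229·1.5416 − -2.2727·0.8433 = +4.2644 (running +4.2644)
  i=2: -2.2727·-2.0983 − -1.5710·1.5416 = +7.1907 (running +11.4552)
  i=3: -1.5710·-3.4778 − 1.5121·-2.0983 = +8.6364 (running +20.0915)
  i=4: 1.5121·0.8433 − 1.5229·-3.4778 = +6.5716 (running +26.6631)
Area = |Σ|/2 = |26.6631|/2 = 13.3316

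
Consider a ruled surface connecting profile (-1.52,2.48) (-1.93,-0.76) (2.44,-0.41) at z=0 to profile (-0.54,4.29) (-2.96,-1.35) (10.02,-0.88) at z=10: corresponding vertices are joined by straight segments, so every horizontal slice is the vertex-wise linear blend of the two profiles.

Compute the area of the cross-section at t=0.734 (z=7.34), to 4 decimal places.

Area at t=0.734: 26.3199

Cross-section at t=0.734: each vertex is (1-t)·p0[i] + t·p1[i].
  v1: (1-0.734)·(-1.52,2.48) + 0.734·(-0.54,4.29) = (-0.8007,3.8085)
  v2: (1-0.734)·(-1.93,-0.76) + 0.734·(-2.96,-1.35) = (-2.6860,-1.1931)
  v3: (1-0.734)·(2.44,-0.41) + 0.734·(10.02,-0.88) = (8.0037,-0.7550)
Shoelace sum Σ(x_i·y_{i+1} − x_{i+1}·y_i):
  i=1: -0.8007·-1.1931 − -2.6860·3.8085 = +11.1851 (running +11.1851)
  i=2: -2.6860·-0.7550 − 8.0037·-1.1931 = +11.5768 (running +22.7619)
  i=3: 8.0037·3.8085 − -0.8007·-0.7550 = +29.8780 (running +52.6399)
Area = |Σ|/2 = |52.6399|/2 = 26.3199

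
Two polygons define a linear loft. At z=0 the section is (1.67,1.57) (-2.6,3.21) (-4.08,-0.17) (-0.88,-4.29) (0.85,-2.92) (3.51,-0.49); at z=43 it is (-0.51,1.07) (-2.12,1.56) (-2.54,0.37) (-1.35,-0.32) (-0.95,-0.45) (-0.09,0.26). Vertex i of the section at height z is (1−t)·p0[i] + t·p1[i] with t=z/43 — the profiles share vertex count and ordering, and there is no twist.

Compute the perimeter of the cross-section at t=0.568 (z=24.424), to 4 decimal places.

Perimeter at t=0.568: 13.2250

Cross-section at t=0.568: each vertex is (1-t)·p0[i] + t·p1[i].
  v1: (1-0.568)·(1.67,1.57) + 0.568·(-0.51,1.07) = (0.4318,1.2860)
  v2: (1-0.568)·(-2.6,3.21) + 0.568·(-2.12,1.56) = (-2.3274,2.2728)
  v3: (1-0.568)·(-4.08,-0.17) + 0.568·(-2.54,0.37) = (-3.2053,0.1367)
  v4: (1-0.568)·(-0.88,-4.29) + 0.568·(-1.35,-0.32) = (-1.1470,-2.0350)
  v5: (1-0.568)·(0.85,-2.92) + 0.568·(-0.95,-0.45) = (-0.1724,-1.5170)
  v6: (1-0.568)·(3.51,-0.49) + 0.568·(-0.09,0.26) = (1.4652,-0.0640)
Perimeter = Σ |v_{i+1} − v_i|:
  edge 1→2: √(-2.7591² + 0.9868²) = 2.9303 (running 2.9303)
  edge 2→3: √(-0.8779² + -2.1361²) = 2.3095 (running 5.2397)
  edge 3→4: √(2.0583² + -2.1718²) = 2.9922 (running 8.2319)
  edge 4→5: √(0.9746² + 0.5180²) = 1.1037 (running 9.3356)
  edge 5→6: √(1.6376² + 1.4530²) = 2.1893 (running 11.5249)
  edge 6→1: √(-1.0334² + 1.3500²) = 1.7001 (running 13.2250)
Perimeter = 13.2250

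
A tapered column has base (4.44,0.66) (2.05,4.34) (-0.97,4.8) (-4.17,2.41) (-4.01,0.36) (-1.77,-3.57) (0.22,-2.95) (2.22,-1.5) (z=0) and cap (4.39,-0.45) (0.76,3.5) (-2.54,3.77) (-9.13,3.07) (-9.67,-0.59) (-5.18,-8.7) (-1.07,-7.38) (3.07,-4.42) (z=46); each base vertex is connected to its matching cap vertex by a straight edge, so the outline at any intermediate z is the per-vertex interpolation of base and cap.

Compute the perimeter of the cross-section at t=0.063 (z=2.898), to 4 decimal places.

Cross-section at t=0.063: each vertex is (1-t)·p0[i] + t·p1[i].
  v1: (1-0.063)·(4.44,0.66) + 0.063·(4.39,-0.45) = (4.4368,0.5901)
  v2: (1-0.063)·(2.05,4.34) + 0.063·(0.76,3.5) = (1.9687,4.2871)
  v3: (1-0.063)·(-0.97,4.8) + 0.063·(-2.54,3.77) = (-1.0689,4.7351)
  v4: (1-0.063)·(-4.17,2.41) + 0.063·(-9.13,3.07) = (-4.4825,2.4516)
  v5: (1-0.063)·(-4.01,0.36) + 0.063·(-9.67,-0.59) = (-4.3666,0.3002)
  v6: (1-0.063)·(-1.77,-3.57) + 0.063·(-5.18,-8.7) = (-1.9848,-3.8932)
  v7: (1-0.063)·(0.22,-2.95) + 0.063·(-1.07,-7.38) = (0.1387,-3.2291)
  v8: (1-0.063)·(2.22,-1.5) + 0.063·(3.07,-4.42) = (2.2736,-1.6840)
Perimeter = Σ |v_{i+1} − v_i|:
  edge 1→2: √(-2.4681² + 3.6970²) = 4.4452 (running 4.4452)
  edge 2→3: √(-3.0376² + 0.4480²) = 3.0705 (running 7.5157)
  edge 3→4: √(-3.4136² + -2.2835²) = 4.1069 (running 11.6226)
  edge 4→5: √(0.1159² + -2.1514²) = 2.1545 (running 13.7772)
  edge 5→6: √(2.3817² + -4.1933²) = 4.8225 (running 18.5997)
  edge 6→7: √(2.1236² + 0.6641²) = 2.2250 (running 20.8247)
  edge 7→8: √(2.1348² + 1.5451²) = 2.6353 (running 23.4600)
  edge 8→1: √(2.1633² + 2.2740²) = 3.1386 (running 26.5986)
Perimeter = 26.5986

Perimeter at t=0.063: 26.5986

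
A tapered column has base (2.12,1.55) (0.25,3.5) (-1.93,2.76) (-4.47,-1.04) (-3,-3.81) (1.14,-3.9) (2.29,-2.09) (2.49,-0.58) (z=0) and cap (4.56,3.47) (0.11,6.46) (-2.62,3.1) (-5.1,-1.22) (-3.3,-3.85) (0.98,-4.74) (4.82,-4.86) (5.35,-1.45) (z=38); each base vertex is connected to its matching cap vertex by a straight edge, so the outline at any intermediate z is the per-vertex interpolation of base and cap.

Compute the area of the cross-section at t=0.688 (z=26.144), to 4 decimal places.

Cross-section at t=0.688: each vertex is (1-t)·p0[i] + t·p1[i].
  v1: (1-0.688)·(2.12,1.55) + 0.688·(4.56,3.47) = (3.7987,2.8710)
  v2: (1-0.688)·(0.25,3.5) + 0.688·(0.11,6.46) = (0.1537,5.5365)
  v3: (1-0.688)·(-1.93,2.76) + 0.688·(-2.62,3.1) = (-2.4047,2.9939)
  v4: (1-0.688)·(-4.47,-1.04) + 0.688·(-5.1,-1.22) = (-4.9034,-1.1638)
  v5: (1-0.688)·(-3,-3.81) + 0.688·(-3.3,-3.85) = (-3.2064,-3.8375)
  v6: (1-0.688)·(1.14,-3.9) + 0.688·(0.98,-4.74) = (1.0299,-4.4779)
  v7: (1-0.688)·(2.29,-2.09) + 0.688·(4.82,-4.86) = (4.0306,-3.9958)
  v8: (1-0.688)·(2.49,-0.58) + 0.688·(5.35,-1.45) = (4.4577,-1.1786)
Shoelace sum Σ(x_i·y_{i+1} − x_{i+1}·y_i):
  i=1: 3.7987·5.5365 − 0.1537·2.8710 = +20.5903 (running +20.5903)
  i=2: 0.1537·2.9939 − -2.4047·5.5365 = +13.7738 (running +34.3641)
  i=3: -2.4047·-1.1638 − -4.9034·2.9939 = +17.4792 (running +51.8433)
  i=4: -4.9034·-3.8375 − -3.2064·-1.1638 = +15.0853 (running +66.9286)
  i=5: -3.2064·-4.4779 − 1.0299·-3.8375 = +18.3103 (running +85.2390)
  i=6: 1.0299·-3.9958 − 4.0306·-4.4779 = +13.9336 (running +99.1726)
  i=7: 4.0306·-1.1786 − 4.4577·-3.9958 = +13.0615 (running +112.2340)
  i=8: 4.4577·2.8710 − 3.7987·-1.1786 = +17.2748 (running +129.5089)
Area = |Σ|/2 = |129.5089|/2 = 64.7544

Area at t=0.688: 64.7544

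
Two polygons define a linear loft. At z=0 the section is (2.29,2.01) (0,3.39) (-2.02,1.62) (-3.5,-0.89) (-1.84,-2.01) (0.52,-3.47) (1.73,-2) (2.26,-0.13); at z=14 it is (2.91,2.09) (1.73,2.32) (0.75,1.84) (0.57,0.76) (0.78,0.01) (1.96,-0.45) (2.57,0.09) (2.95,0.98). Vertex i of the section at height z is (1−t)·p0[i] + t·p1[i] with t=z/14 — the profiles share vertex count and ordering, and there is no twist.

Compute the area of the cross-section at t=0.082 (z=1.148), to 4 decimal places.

Cross-section at t=0.082: each vertex is (1-t)·p0[i] + t·p1[i].
  v1: (1-0.082)·(2.29,2.01) + 0.082·(2.91,2.09) = (2.3408,2.0166)
  v2: (1-0.082)·(0,3.39) + 0.082·(1.73,2.32) = (0.1419,3.3023)
  v3: (1-0.082)·(-2.02,1.62) + 0.082·(0.75,1.84) = (-1.7929,1.6380)
  v4: (1-0.082)·(-3.5,-0.89) + 0.082·(0.57,0.76) = (-3.1663,-0.7547)
  v5: (1-0.082)·(-1.84,-2.01) + 0.082·(0.78,0.01) = (-1.6252,-1.8444)
  v6: (1-0.082)·(0.52,-3.47) + 0.082·(1.96,-0.45) = (0.6381,-3.2224)
  v7: (1-0.082)·(1.73,-2) + 0.082·(2.57,0.09) = (1.7989,-1.8286)
  v8: (1-0.082)·(2.26,-0.13) + 0.082·(2.95,0.98) = (2.3166,-0.0390)
Shoelace sum Σ(x_i·y_{i+1} − x_{i+1}·y_i):
  i=1: 2.3408·3.3023 − 0.1419·2.0166 = +7.4440 (running +7.4440)
  i=2: 0.1419·1.6380 − -1.7929·3.3023 = +6.1529 (running +13.5969)
  i=3: -1.7929·-0.7547 − -3.1663·1.6380 = +6.5395 (running +20.1364)
  i=4: -3.1663·-1.8444 − -1.6252·-0.7547 = +4.6132 (running +24.7496)
  i=5: -1.6252·-3.2224 − 0.6381·-1.8444 = +6.4137 (running +31.1633)
  i=6: 0.6381·-1.8286 − 1.7989·-3.2224 = +4.6298 (running +35.7931)
  i=7: 1.7989·-0.0390 − 2.3166·-1.8286 = +4.1660 (running +39.9592)
  i=8: 2.3166·2.0166 − 2.3408·-0.0390 = +4.7628 (running +44.7219)
Area = |Σ|/2 = |44.7219|/2 = 22.3610

Area at t=0.082: 22.3610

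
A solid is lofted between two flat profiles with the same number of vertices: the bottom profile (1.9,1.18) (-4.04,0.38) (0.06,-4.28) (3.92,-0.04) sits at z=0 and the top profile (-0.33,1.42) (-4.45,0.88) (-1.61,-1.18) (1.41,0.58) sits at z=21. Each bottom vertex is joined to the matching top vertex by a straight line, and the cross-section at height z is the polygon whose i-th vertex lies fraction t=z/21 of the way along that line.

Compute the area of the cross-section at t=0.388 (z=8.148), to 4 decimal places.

Area at t=0.388: 15.8449

Cross-section at t=0.388: each vertex is (1-t)·p0[i] + t·p1[i].
  v1: (1-0.388)·(1.9,1.18) + 0.388·(-0.33,1.42) = (1.0348,1.2731)
  v2: (1-0.388)·(-4.04,0.38) + 0.388·(-4.45,0.88) = (-4.1991,0.5740)
  v3: (1-0.388)·(0.06,-4.28) + 0.388·(-1.61,-1.18) = (-0.5880,-3.0772)
  v4: (1-0.388)·(3.92,-0.04) + 0.388·(1.41,0.58) = (2.9461,0.2006)
Shoelace sum Σ(x_i·y_{i+1} − x_{i+1}·y_i):
  i=1: 1.0348·0.5740 − -4.1991·1.2731 = +5.9399 (running +5.9399)
  i=2: -4.1991·-3.0772 − -0.5880·0.5740 = +13.2589 (running +19.1988)
  i=3: -0.5880·0.2006 − 2.9461·-3.0772 = +8.9479 (running +28.1467)
  i=4: 2.9461·1.2731 − 1.0348·0.2006 = +3.5432 (running +31.6899)
Area = |Σ|/2 = |31.6899|/2 = 15.8449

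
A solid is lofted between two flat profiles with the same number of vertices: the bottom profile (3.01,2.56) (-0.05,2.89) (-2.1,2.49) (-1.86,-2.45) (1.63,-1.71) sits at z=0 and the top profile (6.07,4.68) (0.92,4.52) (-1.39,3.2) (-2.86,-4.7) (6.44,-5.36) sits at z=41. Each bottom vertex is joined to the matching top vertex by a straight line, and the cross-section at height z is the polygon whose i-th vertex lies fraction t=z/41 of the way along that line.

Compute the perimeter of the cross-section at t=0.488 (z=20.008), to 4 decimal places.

Cross-section at t=0.488: each vertex is (1-t)·p0[i] + t·p1[i].
  v1: (1-0.488)·(3.01,2.56) + 0.488·(6.07,4.68) = (4.5033,3.5946)
  v2: (1-0.488)·(-0.05,2.89) + 0.488·(0.92,4.52) = (0.4234,3.6854)
  v3: (1-0.488)·(-2.1,2.49) + 0.488·(-1.39,3.2) = (-1.7535,2.8365)
  v4: (1-0.488)·(-1.86,-2.45) + 0.488·(-2.86,-4.7) = (-2.3480,-3.5480)
  v5: (1-0.488)·(1.63,-1.71) + 0.488·(6.44,-5.36) = (3.9773,-3.4912)
Perimeter = Σ |v_{i+1} − v_i|:
  edge 1→2: √(-4.0799² + 0.0909²) = 4.0809 (running 4.0809)
  edge 2→3: √(-2.1769² + -0.8490²) = 2.3366 (running 6.4175)
  edge 3→4: √(-0.5945² + -6.3845²) = 6.4121 (running 12.8296)
  edge 4→5: √(6.3253² + 0.0568²) = 6.3255 (running 19.1551)
  edge 5→1: √(0.5260² + 7.0858²) = 7.1053 (running 26.2604)
Perimeter = 26.2604

Perimeter at t=0.488: 26.2604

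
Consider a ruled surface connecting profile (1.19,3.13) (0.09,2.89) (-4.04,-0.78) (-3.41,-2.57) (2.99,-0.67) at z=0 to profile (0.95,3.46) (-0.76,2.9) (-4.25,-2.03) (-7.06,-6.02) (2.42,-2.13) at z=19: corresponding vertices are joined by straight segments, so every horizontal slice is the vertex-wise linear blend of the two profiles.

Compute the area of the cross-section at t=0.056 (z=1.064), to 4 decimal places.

Cross-section at t=0.056: each vertex is (1-t)·p0[i] + t·p1[i].
  v1: (1-0.056)·(1.19,3.13) + 0.056·(0.95,3.46) = (1.1766,3.1485)
  v2: (1-0.056)·(0.09,2.89) + 0.056·(-0.76,2.9) = (0.0424,2.8906)
  v3: (1-0.056)·(-4.04,-0.78) + 0.056·(-4.25,-2.03) = (-4.0518,-0.8500)
  v4: (1-0.056)·(-3.41,-2.57) + 0.056·(-7.06,-6.02) = (-3.6144,-2.7632)
  v5: (1-0.056)·(2.99,-0.67) + 0.056·(2.42,-2.13) = (2.9581,-0.7518)
Shoelace sum Σ(x_i·y_{i+1} − x_{i+1}·y_i):
  i=1: 1.1766·2.8906 − 0.0424·3.1485 = +3.2674 (running +3.2674)
  i=2: 0.0424·-0.8500 − -4.0518·2.8906 = +11.6758 (running +14.9432)
  i=3: -4.0518·-2.7632 − -3.6144·-0.8500 = +8.1236 (running +23.0668)
  i=4: -3.6144·-0.7518 − 2.9581·-2.7632 = +10.8909 (running +33.9577)
  i=5: 2.9581·3.1485 − 1.1766·-0.7518 = +10.1979 (running +44.1557)
Area = |Σ|/2 = |44.1557|/2 = 22.0778

Area at t=0.056: 22.0778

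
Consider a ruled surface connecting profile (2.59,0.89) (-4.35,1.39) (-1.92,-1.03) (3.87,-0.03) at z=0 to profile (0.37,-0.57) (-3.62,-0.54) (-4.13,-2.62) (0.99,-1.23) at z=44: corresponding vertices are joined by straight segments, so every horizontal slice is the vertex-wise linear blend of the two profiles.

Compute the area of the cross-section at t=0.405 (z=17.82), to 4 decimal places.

Area at t=0.405: 9.1987

Cross-section at t=0.405: each vertex is (1-t)·p0[i] + t·p1[i].
  v1: (1-0.405)·(2.59,0.89) + 0.405·(0.37,-0.57) = (1.6909,0.2987)
  v2: (1-0.405)·(-4.35,1.39) + 0.405·(-3.62,-0.54) = (-4.0543,0.6083)
  v3: (1-0.405)·(-1.92,-1.03) + 0.405·(-4.13,-2.62) = (-2.8150,-1.6740)
  v4: (1-0.405)·(3.87,-0.03) + 0.405·(0.99,-1.23) = (2.7036,-0.5160)
Shoelace sum Σ(x_i·y_{i+1} − x_{i+1}·y_i):
  i=1: 1.6909·0.6083 − -4.0543·0.2987 = +2.2397 (running +2.2397)
  i=2: -4.0543·-1.6740 − -2.8150·0.6083 = +8.4993 (running +10.7390)
  i=3: -2.8150·-0.5160 − 2.7036·-1.6740 = +5.9783 (running +16.7173)
  i=4: 2.7036·0.2987 − 1.6909·-0.5160 = +1.6801 (running +18.3973)
Area = |Σ|/2 = |18.3973|/2 = 9.1987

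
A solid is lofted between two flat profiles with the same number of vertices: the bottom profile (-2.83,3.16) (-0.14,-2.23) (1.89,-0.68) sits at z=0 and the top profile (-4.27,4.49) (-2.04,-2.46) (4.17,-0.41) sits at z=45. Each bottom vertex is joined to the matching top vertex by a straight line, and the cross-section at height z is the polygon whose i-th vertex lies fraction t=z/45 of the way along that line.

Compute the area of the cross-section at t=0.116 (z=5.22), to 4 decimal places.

Cross-section at t=0.116: each vertex is (1-t)·p0[i] + t·p1[i].
  v1: (1-0.116)·(-2.83,3.16) + 0.116·(-4.27,4.49) = (-2.9970,3.3143)
  v2: (1-0.116)·(-0.14,-2.23) + 0.116·(-2.04,-2.46) = (-0.3604,-2.2567)
  v3: (1-0.116)·(1.89,-0.68) + 0.116·(4.17,-0.41) = (2.1545,-0.6487)
Shoelace sum Σ(x_i·y_{i+1} − x_{i+1}·y_i):
  i=1: -2.9970·-2.2567 − -0.3604·3.3143 = +7.9578 (running +7.9578)
  i=2: -0.3604·-0.6487 − 2.1545·-2.2567 = +5.0958 (running +13.0536)
  i=3: 2.1545·3.3143 − -2.9970·-0.6487 = +5.1964 (running +18.2500)
Area = |Σ|/2 = |18.2500|/2 = 9.1250

Area at t=0.116: 9.1250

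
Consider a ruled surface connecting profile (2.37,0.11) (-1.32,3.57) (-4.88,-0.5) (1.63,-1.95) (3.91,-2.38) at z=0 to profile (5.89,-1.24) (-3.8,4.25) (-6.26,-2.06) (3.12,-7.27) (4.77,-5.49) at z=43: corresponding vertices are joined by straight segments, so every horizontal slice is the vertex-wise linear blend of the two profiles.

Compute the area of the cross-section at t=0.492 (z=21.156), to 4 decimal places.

Cross-section at t=0.492: each vertex is (1-t)·p0[i] + t·p1[i].
  v1: (1-0.492)·(2.37,0.11) + 0.492·(5.89,-1.24) = (4.1018,-0.5542)
  v2: (1-0.492)·(-1.32,3.57) + 0.492·(-3.8,4.25) = (-2.5402,3.9046)
  v3: (1-0.492)·(-4.88,-0.5) + 0.492·(-6.26,-2.06) = (-5.5590,-1.2675)
  v4: (1-0.492)·(1.63,-1.95) + 0.492·(3.12,-7.27) = (2.3631,-4.5674)
  v5: (1-0.492)·(3.91,-2.38) + 0.492·(4.77,-5.49) = (4.3331,-3.9101)
Shoelace sum Σ(x_i·y_{i+1} − x_{i+1}·y_i):
  i=1: 4.1018·3.9046 − -2.5402·-0.5542 = +14.6081 (running +14.6081)
  i=2: -2.5402·-1.2675 − -5.5590·3.9046 = +24.9250 (running +39.5331)
  i=3: -5.5590·-4.5674 − 2.3631·-1.2675 = +28.3855 (running +67.9186)
  i=4: 2.3631·-3.9101 − 4.3331·-4.5674 = +10.5513 (running +78.4699)
  i=5: 4.3331·-0.5542 − 4.1018·-3.9101 = +13.6373 (running +92.1072)
Area = |Σ|/2 = |92.1072|/2 = 46.0536

Area at t=0.492: 46.0536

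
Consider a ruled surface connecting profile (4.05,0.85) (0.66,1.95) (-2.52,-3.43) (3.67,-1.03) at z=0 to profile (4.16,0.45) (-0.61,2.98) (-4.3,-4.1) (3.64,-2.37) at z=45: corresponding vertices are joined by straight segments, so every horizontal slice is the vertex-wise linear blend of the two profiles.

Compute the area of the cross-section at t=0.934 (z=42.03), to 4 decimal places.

Area at t=0.934: 31.0903

Cross-section at t=0.934: each vertex is (1-t)·p0[i] + t·p1[i].
  v1: (1-0.934)·(4.05,0.85) + 0.934·(4.16,0.45) = (4.1527,0.4764)
  v2: (1-0.934)·(0.66,1.95) + 0.934·(-0.61,2.98) = (-0.5262,2.9120)
  v3: (1-0.934)·(-2.52,-3.43) + 0.934·(-4.3,-4.1) = (-4.1825,-4.0558)
  v4: (1-0.934)·(3.67,-1.03) + 0.934·(3.64,-2.37) = (3.6420,-2.2816)
Shoelace sum Σ(x_i·y_{i+1} − x_{i+1}·y_i):
  i=1: 4.1527·2.9120 − -0.5262·0.4764 = +12.3435 (running +12.3435)
  i=2: -0.5262·-4.0558 − -4.1825·2.9120 = +14.3137 (running +26.6572)
  i=3: -4.1825·-2.2816 − 3.6420·-4.0558 = +24.3137 (running +50.9709)
  i=4: 3.6420·0.4764 − 4.1527·-2.2816 = +11.2098 (running +62.1807)
Area = |Σ|/2 = |62.1807|/2 = 31.0903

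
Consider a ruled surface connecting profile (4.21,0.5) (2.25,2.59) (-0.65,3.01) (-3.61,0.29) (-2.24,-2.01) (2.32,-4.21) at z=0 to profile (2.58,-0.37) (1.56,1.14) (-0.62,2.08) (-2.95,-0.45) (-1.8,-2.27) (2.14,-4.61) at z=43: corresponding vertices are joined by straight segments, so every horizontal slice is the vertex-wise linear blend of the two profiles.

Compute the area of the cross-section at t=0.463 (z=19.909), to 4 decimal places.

Cross-section at t=0.463: each vertex is (1-t)·p0[i] + t·p1[i].
  v1: (1-0.463)·(4.21,0.5) + 0.463·(2.58,-0.37) = (3.4553,0.0972)
  v2: (1-0.463)·(2.25,2.59) + 0.463·(1.56,1.14) = (1.9305,1.9186)
  v3: (1-0.463)·(-0.65,3.01) + 0.463·(-0.62,2.08) = (-0.6361,2.5794)
  v4: (1-0.463)·(-3.61,0.29) + 0.463·(-2.95,-0.45) = (-3.3044,-0.0526)
  v5: (1-0.463)·(-2.24,-2.01) + 0.463·(-1.8,-2.27) = (-2.0363,-2.1304)
  v6: (1-0.463)·(2.32,-4.21) + 0.463·(2.14,-4.61) = (2.2367,-4.3952)
Shoelace sum Σ(x_i·y_{i+1} − x_{i+1}·y_i):
  i=1: 3.4553·1.9186 − 1.9305·0.0972 = +6.4419 (running +6.4419)
  i=2: 1.9305·2.5794 − -0.6361·1.9186 = +6.2001 (running +12.6420)
  i=3: -0.6361·-0.0526 − -3.3044·2.5794 = +8.5569 (running +21.1989)
  i=4: -3.3044·-2.1304 − -2.0363·-0.0526 = +6.9325 (running +28.1315)
  i=5: -2.0363·-4.3952 − 2.2367·-2.1304 = +13.7148 (running +41.8462)
  i=6: 2.2367·0.0972 − 3.4553·-4.3952 = +15.4042 (running +57.2504)
Area = |Σ|/2 = |57.2504|/2 = 28.6252

Area at t=0.463: 28.6252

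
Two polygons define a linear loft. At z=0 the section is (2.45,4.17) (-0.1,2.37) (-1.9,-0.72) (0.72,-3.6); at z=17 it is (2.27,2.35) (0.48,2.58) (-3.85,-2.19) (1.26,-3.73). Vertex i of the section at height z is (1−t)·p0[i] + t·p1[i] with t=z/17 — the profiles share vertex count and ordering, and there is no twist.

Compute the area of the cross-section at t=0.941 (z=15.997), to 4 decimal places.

Cross-section at t=0.941: each vertex is (1-t)·p0[i] + t·p1[i].
  v1: (1-0.941)·(2.45,4.17) + 0.941·(2.27,2.35) = (2.2806,2.4574)
  v2: (1-0.941)·(-0.1,2.37) + 0.941·(0.48,2.58) = (0.4458,2.5676)
  v3: (1-0.941)·(-1.9,-0.72) + 0.941·(-3.85,-2.19) = (-3.7349,-2.1033)
  v4: (1-0.941)·(0.72,-3.6) + 0.941·(1.26,-3.73) = (1.2281,-3.7223)
Shoelace sum Σ(x_i·y_{i+1} − x_{i+1}·y_i):
  i=1: 2.2806·2.5676 − 0.4458·2.4574 = +4.7603 (running +4.7603)
  i=2: 0.4458·-2.1033 − -3.7349·2.5676 = +8.6523 (running +13.4126)
  i=3: -3.7349·-3.7223 − 1.2281·-2.1033 = +16.4858 (running +29.8984)
  i=4: 1.2281·2.4574 − 2.2806·-3.7223 = +11.5072 (running +41.4056)
Area = |Σ|/2 = |41.4056|/2 = 20.7028

Area at t=0.941: 20.7028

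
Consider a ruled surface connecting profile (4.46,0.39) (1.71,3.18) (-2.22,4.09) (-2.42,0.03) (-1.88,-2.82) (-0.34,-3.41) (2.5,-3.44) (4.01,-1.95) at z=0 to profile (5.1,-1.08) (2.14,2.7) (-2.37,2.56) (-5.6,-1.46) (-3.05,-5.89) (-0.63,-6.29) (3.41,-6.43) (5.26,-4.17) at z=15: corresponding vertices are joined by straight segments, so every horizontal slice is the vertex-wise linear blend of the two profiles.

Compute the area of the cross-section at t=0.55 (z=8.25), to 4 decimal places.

Area at t=0.55: 57.7928

Cross-section at t=0.55: each vertex is (1-t)·p0[i] + t·p1[i].
  v1: (1-0.55)·(4.46,0.39) + 0.55·(5.1,-1.08) = (4.8120,-0.4185)
  v2: (1-0.55)·(1.71,3.18) + 0.55·(2.14,2.7) = (1.9465,2.9160)
  v3: (1-0.55)·(-2.22,4.09) + 0.55·(-2.37,2.56) = (-2.3025,3.2485)
  v4: (1-0.55)·(-2.42,0.03) + 0.55·(-5.6,-1.46) = (-4.1690,-0.7895)
  v5: (1-0.55)·(-1.88,-2.82) + 0.55·(-3.05,-5.89) = (-2.5235,-4.5085)
  v6: (1-0.55)·(-0.34,-3.41) + 0.55·(-0.63,-6.29) = (-0.4995,-4.9940)
  v7: (1-0.55)·(2.5,-3.44) + 0.55·(3.41,-6.43) = (3.0005,-5.0845)
  v8: (1-0.55)·(4.01,-1.95) + 0.55·(5.26,-4.17) = (4.6975,-3.1710)
Shoelace sum Σ(x_i·y_{i+1} − x_{i+1}·y_i):
  i=1: 4.8120·2.9160 − 1.9465·-0.4185 = +14.8464 (running +14.8464)
  i=2: 1.9465·3.2485 − -2.3025·2.9160 = +13.0373 (running +27.8837)
  i=3: -2.3025·-0.7895 − -4.1690·3.2485 = +15.3608 (running +43.2445)
  i=4: -4.1690·-4.5085 − -2.5235·-0.7895 = +16.8036 (running +60.0482)
  i=5: -2.5235·-4.9940 − -0.4995·-4.5085 = +10.3504 (running +70.3985)
  i=6: -0.4995·-5.0845 − 3.0005·-4.9940 = +17.5242 (running +87.9227)
  i=7: 3.0005·-3.1710 − 4.6975·-5.0845 = +14.3699 (running +102.2926)
  i=8: 4.6975·-0.4185 − 4.8120·-3.1710 = +13.2929 (running +115.5855)
Area = |Σ|/2 = |115.5855|/2 = 57.7928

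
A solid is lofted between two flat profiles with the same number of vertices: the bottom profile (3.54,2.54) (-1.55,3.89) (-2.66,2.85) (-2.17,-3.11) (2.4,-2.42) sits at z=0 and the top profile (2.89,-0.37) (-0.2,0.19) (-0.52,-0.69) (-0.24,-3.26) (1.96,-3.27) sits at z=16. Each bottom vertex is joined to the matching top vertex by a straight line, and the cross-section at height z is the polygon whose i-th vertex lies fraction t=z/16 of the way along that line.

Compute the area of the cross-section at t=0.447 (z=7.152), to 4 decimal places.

Area at t=0.447: 20.3032

Cross-section at t=0.447: each vertex is (1-t)·p0[i] + t·p1[i].
  v1: (1-0.447)·(3.54,2.54) + 0.447·(2.89,-0.37) = (3.2494,1.2392)
  v2: (1-0.447)·(-1.55,3.89) + 0.447·(-0.2,0.19) = (-0.9466,2.2361)
  v3: (1-0.447)·(-2.66,2.85) + 0.447·(-0.52,-0.69) = (-1.7034,1.2676)
  v4: (1-0.447)·(-2.17,-3.11) + 0.447·(-0.24,-3.26) = (-1.3073,-3.1770)
  v5: (1-0.447)·(2.4,-2.42) + 0.447·(1.96,-3.27) = (2.2033,-2.7999)
Shoelace sum Σ(x_i·y_{i+1} − x_{i+1}·y_i):
  i=1: 3.2494·2.2361 − -0.9466·1.2392 = +8.4391 (running +8.4391)
  i=2: -0.9466·1.2676 − -1.7034·2.2361 = +2.6092 (running +11.0482)
  i=3: -1.7034·-3.1770 − -1.3073·1.2676 = +7.0690 (running +18.1172)
  i=4: -1.3073·-2.7999 − 2.2033·-3.1770 = +10.6604 (running +28.7776)
  i=5: 2.2033·1.2392 − 3.2494·-2.7999 = +11.8287 (running +40.6064)
Area = |Σ|/2 = |40.6064|/2 = 20.3032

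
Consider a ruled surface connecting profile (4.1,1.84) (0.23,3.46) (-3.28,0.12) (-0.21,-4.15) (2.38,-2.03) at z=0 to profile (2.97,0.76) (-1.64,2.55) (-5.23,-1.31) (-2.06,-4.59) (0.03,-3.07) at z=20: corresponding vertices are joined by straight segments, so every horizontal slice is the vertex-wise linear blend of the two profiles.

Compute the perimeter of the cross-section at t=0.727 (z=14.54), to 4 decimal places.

Cross-section at t=0.727: each vertex is (1-t)·p0[i] + t·p1[i].
  v1: (1-0.727)·(4.1,1.84) + 0.727·(2.97,0.76) = (3.2785,1.0548)
  v2: (1-0.727)·(0.23,3.46) + 0.727·(-1.64,2.55) = (-1.1295,2.7984)
  v3: (1-0.727)·(-3.28,0.12) + 0.727·(-5.23,-1.31) = (-4.6977,-0.9196)
  v4: (1-0.727)·(-0.21,-4.15) + 0.727·(-2.06,-4.59) = (-1.5550,-4.4699)
  v5: (1-0.727)·(2.38,-2.03) + 0.727·(0.03,-3.07) = (0.6715,-2.7861)
Perimeter = Σ |v_{i+1} − v_i|:
  edge 1→2: √(-4.4080² + 1.7436²) = 4.7403 (running 4.7403)
  edge 2→3: √(-3.5682² + -3.7180²) = 5.1532 (running 9.8935)
  edge 3→4: √(3.1427² + -3.5503²) = 4.7414 (running 14.6349)
  edge 4→5: √(2.2265² + 1.6838²) = 2.7915 (running 17.4264)
  edge 5→1: √(2.6069² + 3.8409²) = 4.6421 (running 22.0685)
Perimeter = 22.0685

Perimeter at t=0.727: 22.0685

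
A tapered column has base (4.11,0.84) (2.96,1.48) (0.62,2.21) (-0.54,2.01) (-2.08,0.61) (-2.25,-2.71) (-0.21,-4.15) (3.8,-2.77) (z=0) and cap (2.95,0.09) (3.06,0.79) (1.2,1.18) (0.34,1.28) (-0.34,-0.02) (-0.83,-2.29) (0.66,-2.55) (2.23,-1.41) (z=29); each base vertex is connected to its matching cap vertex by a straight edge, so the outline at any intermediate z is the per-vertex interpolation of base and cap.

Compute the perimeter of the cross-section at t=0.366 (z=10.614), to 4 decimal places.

Perimeter at t=0.366: 17.3855

Cross-section at t=0.366: each vertex is (1-t)·p0[i] + t·p1[i].
  v1: (1-0.366)·(4.11,0.84) + 0.366·(2.95,0.09) = (3.6854,0.5655)
  v2: (1-0.366)·(2.96,1.48) + 0.366·(3.06,0.79) = (2.9966,1.2275)
  v3: (1-0.366)·(0.62,2.21) + 0.366·(1.2,1.18) = (0.8323,1.8330)
  v4: (1-0.366)·(-0.54,2.01) + 0.366·(0.34,1.28) = (-0.2179,1.7428)
  v5: (1-0.366)·(-2.08,0.61) + 0.366·(-0.34,-0.02) = (-1.4432,0.3794)
  v6: (1-0.366)·(-2.25,-2.71) + 0.366·(-0.83,-2.29) = (-1.7303,-2.5563)
  v7: (1-0.366)·(-0.21,-4.15) + 0.366·(0.66,-2.55) = (0.1084,-3.5644)
  v8: (1-0.366)·(3.8,-2.77) + 0.366·(2.23,-1.41) = (3.2254,-2.2722)
Perimeter = Σ |v_{i+1} − v_i|:
  edge 1→2: √(-0.6888² + 0.6620²) = 0.9553 (running 0.9553)
  edge 2→3: √(-2.1643² + 0.6056²) = 2.2474 (running 3.2028)
  edge 3→4: √(-1.0502² + -0.0902²) = 1.0541 (running 4.2569)
  edge 4→5: √(-1.2252² + -1.3634²) = 1.8331 (running 6.0899)
  edge 5→6: √(-0.2871² + -2.9357²) = 2.9497 (running 9.0396)
  edge 6→7: √(1.8387² + -1.0081²) = 2.0969 (running 11.1365)
  edge 7→8: √(3.1170² + 1.2922²) = 3.3742 (running 14.5107)
  edge 8→1: √(0.4601² + 2.8377²) = 2.8748 (running 17.3855)
Perimeter = 17.3855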